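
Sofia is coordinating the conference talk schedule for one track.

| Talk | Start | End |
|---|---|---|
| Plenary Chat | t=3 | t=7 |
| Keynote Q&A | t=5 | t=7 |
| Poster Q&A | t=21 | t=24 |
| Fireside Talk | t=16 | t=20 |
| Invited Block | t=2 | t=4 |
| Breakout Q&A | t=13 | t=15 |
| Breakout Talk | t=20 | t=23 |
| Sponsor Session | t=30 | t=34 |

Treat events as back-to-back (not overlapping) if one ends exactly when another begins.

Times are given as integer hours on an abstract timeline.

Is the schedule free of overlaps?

No

Sorted by start: Invited Block, Plenary Chat, Keynote Q&A, Breakout Q&A, Fireside Talk, Breakout Talk, Poster Q&A, Sponsor Session.
Plenary Chat starts before Invited Block ends → Invited Block and Plenary Chat overlap.
That's a conflict, so the schedule is not conflict-free.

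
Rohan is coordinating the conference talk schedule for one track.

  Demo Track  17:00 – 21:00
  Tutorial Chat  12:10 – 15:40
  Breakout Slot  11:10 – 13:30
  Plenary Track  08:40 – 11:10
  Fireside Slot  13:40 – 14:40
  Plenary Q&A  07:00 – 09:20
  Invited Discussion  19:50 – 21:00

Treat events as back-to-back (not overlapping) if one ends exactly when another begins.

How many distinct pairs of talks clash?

4

Check each pair: they overlap iff neither finishes before the other starts.
Sorted by start: Plenary Q&A, Plenary Track, Breakout Slot, Tutorial Chat, Fireside Slot, Demo Track, Invited Discussion.
Plenary Track starts before Plenary Q&A ends → Plenary Q&A and Plenary Track overlap.
Breakout Slot starts after Plenary Q&A ends — done with Plenary Q&A.
Breakout Slot starts exactly when Plenary Track ends (back-to-back, no overlap) — done with Plenary Track.
Tutorial Chat starts before Breakout Slot ends → Breakout Slot and Tutorial Chat overlap.
Fireside Slot starts after Breakout Slot ends — done with Breakout Slot.
Fireside Slot starts before Tutorial Chat ends → Tutorial Chat and Fireside Slot overlap.
Demo Track starts after Tutorial Chat ends — done with Tutorial Chat.
Demo Track starts after Fireside Slot ends — done with Fireside Slot.
Invited Discussion starts before Demo Track ends → Demo Track and Invited Discussion overlap.
Overlapping pairs: Breakout Slot & Tutorial Chat, Demo Track & Invited Discussion, Fireside Slot & Tutorial Chat, Plenary Q&A & Plenary Track — 4 in total.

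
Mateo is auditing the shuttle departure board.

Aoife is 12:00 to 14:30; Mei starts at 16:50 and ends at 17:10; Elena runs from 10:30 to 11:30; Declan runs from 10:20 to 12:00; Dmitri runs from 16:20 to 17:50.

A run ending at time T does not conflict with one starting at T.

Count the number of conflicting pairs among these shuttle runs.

Check each pair: they overlap iff neither finishes before the other starts.
Sorted by start: Declan, Elena, Aoife, Dmitri, Mei.
Elena starts before Declan ends → Declan and Elena overlap.
Aoife starts exactly when Declan ends (back-to-back, no overlap); Declan is clear from here.
Aoife starts after Elena ends; Elena is clear from here.
Dmitri starts after Aoife ends; Aoife is clear from here.
Mei starts before Dmitri ends → Dmitri and Mei overlap.
Overlapping pairs: Declan & Elena, Dmitri & Mei — 2 in total.

2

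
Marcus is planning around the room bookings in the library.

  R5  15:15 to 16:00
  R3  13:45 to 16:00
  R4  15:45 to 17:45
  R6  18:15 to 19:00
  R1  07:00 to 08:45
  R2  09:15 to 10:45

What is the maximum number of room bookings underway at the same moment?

3

Walk through starts and ends in time order (an end at T is processed before a start at T):
07:00 start R1 → 1
08:45 end R1 → 0
09:15 start R2 → 1
10:45 end R2 → 0
13:45 start R3 → 1
15:15 start R5 → 2
15:45 start R4 → 3
16:00 end R3 → 2
16:00 end R5 → 1
17:45 end R4 → 0
18:15 start R6 → 1
19:00 end R6 → 0
Peak is 3, at 15:45 (R3, R4, R5).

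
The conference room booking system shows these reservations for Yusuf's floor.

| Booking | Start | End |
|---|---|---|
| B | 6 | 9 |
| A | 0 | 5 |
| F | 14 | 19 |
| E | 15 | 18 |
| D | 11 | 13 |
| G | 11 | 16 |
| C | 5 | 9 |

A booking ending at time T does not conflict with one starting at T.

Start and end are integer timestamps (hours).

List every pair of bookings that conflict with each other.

B & C, D & G, E & F, E & G, F & G

Check each pair: they overlap iff neither finishes before the other starts.
Sorted by start: A, C, B, D, G, F, E.
C starts exactly when A ends (back-to-back, no overlap), so A has no further overlaps.
B starts before C ends → C and B overlap.
D starts after C ends, so C has no further overlaps.
D starts after B ends, so B has no further overlaps.
G starts before D ends → D and G overlap.
F starts after D ends, so D has no further overlaps.
F starts before G ends → G and F overlap.
E starts before G ends → G and E overlap.
E starts before F ends → F and E overlap.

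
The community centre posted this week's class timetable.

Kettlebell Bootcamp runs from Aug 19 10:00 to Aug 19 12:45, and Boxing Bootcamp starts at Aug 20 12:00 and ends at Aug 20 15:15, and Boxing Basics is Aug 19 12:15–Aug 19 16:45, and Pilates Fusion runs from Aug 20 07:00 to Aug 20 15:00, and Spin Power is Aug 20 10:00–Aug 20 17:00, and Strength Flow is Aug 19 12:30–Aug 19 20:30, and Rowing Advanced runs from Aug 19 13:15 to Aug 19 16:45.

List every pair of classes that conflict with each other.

Sorted by start: Kettlebell Bootcamp, Boxing Basics, Strength Flow, Rowing Advanced, Pilates Fusion, Spin Power, Boxing Bootcamp.
Boxing Basics starts before Kettlebell Bootcamp ends → Kettlebell Bootcamp and Boxing Basics overlap.
Strength Flow starts before Kettlebell Bootcamp ends → Kettlebell Bootcamp and Strength Flow overlap.
Rowing Advanced starts after Kettlebell Bootcamp ends, so nothing later overlaps Kettlebell Bootcamp either.
Strength Flow starts before Boxing Basics ends → Boxing Basics and Strength Flow overlap.
Rowing Advanced starts before Boxing Basics ends → Boxing Basics and Rowing Advanced overlap.
Pilates Fusion starts after Boxing Basics ends, so nothing later overlaps Boxing Basics either.
Rowing Advanced starts before Strength Flow ends → Strength Flow and Rowing Advanced overlap.
Pilates Fusion starts after Strength Flow ends, so nothing later overlaps Strength Flow either.
Pilates Fusion starts after Rowing Advanced ends, so nothing later overlaps Rowing Advanced either.
Spin Power starts before Pilates Fusion ends → Pilates Fusion and Spin Power overlap.
Boxing Bootcamp starts before Pilates Fusion ends → Pilates Fusion and Boxing Bootcamp overlap.
Boxing Bootcamp starts before Spin Power ends → Spin Power and Boxing Bootcamp overlap.

Boxing Basics & Kettlebell Bootcamp, Boxing Basics & Rowing Advanced, Boxing Basics & Strength Flow, Boxing Bootcamp & Pilates Fusion, Boxing Bootcamp & Spin Power, Kettlebell Bootcamp & Strength Flow, Pilates Fusion & Spin Power, Rowing Advanced & Strength Flow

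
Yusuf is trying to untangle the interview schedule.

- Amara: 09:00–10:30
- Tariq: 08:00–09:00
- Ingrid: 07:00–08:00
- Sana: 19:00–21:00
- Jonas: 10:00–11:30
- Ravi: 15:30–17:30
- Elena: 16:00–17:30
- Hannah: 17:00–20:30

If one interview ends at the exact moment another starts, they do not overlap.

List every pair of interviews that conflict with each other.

Amara & Jonas, Elena & Hannah, Elena & Ravi, Hannah & Ravi, Hannah & Sana

Two intervals overlap when each starts before the other ends.
Sorted by start: Ingrid, Tariq, Amara, Jonas, Ravi, Elena, Hannah, Sana.
Tariq starts exactly when Ingrid ends (back-to-back, no overlap); Ingrid is clear from here.
Amara starts exactly when Tariq ends (back-to-back, no overlap); Tariq is clear from here.
Jonas starts before Amara ends → Amara and Jonas overlap.
Ravi starts after Amara ends; Amara is clear from here.
Ravi starts after Jonas ends; Jonas is clear from here.
Elena starts before Ravi ends → Ravi and Elena overlap.
Hannah starts before Ravi ends → Ravi and Hannah overlap.
Sana starts after Ravi ends.
Hannah starts before Elena ends → Elena and Hannah overlap.
Sana starts after Elena ends.
Sana starts before Hannah ends → Hannah and Sana overlap.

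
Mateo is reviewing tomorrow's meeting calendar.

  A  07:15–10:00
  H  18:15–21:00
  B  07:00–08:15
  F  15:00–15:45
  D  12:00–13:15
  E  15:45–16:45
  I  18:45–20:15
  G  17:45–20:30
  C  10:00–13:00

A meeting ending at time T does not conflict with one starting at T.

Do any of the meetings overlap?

Yes

Sorted by start: B, A, C, D, F, E, G, H, I.
A starts before B ends → B and A overlap.
That's a conflict, so the schedule is not conflict-free.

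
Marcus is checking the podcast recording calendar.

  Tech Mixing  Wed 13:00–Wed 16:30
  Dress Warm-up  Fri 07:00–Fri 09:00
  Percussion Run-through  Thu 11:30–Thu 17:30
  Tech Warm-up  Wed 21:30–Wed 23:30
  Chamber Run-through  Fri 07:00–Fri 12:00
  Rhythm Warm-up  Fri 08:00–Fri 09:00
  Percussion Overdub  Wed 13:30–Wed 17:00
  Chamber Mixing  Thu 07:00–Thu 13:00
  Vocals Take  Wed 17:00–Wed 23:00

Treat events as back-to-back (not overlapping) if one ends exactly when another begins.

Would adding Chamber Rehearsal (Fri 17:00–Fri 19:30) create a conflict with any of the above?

No — it doesn't clash with anything

Tech Mixing: ends Wed 16:30 at or before Chamber Rehearsal starts Fri 17:00 → clear.
Percussion Overdub: ends Wed 17:00 at or before Chamber Rehearsal starts Fri 17:00 → clear.
Vocals Take: ends Wed 23:00 at or before Chamber Rehearsal starts Fri 17:00 → clear.
Tech Warm-up: ends Wed 23:30 at or before Chamber Rehearsal starts Fri 17:00 → clear.
Chamber Mixing: ends Thu 13:00 at or before Chamber Rehearsal starts Fri 17:00 → clear.
Percussion Run-through: ends Thu 17:30 at or before Chamber Rehearsal starts Fri 17:00 → clear.
Dress Warm-up: ends Fri 09:00 at or before Chamber Rehearsal starts Fri 17:00 → clear.
Chamber Run-through: ends Fri 12:00 at or before Chamber Rehearsal starts Fri 17:00 → clear.
Rhythm Warm-up: ends Fri 09:00 at or before Chamber Rehearsal starts Fri 17:00 → clear.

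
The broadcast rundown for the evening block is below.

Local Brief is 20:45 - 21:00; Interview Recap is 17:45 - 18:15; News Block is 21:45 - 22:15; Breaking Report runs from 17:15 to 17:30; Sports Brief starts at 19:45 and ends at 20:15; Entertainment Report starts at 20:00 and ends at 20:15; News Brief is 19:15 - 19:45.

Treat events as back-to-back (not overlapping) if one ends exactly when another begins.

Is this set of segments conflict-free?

No

Sorted by start: Breaking Report, Interview Recap, News Brief, Sports Brief, Entertainment Report, Local Brief, News Block.
Interview Recap starts after Breaking Report ends — done with Breaking Report.
News Brief starts after Interview Recap ends — done with Interview Recap.
Sports Brief starts exactly when News Brief ends (back-to-back, no overlap) — done with News Brief.
Entertainment Report starts before Sports Brief ends → Sports Brief and Entertainment Report overlap.
That's a conflict, so the schedule is not conflict-free.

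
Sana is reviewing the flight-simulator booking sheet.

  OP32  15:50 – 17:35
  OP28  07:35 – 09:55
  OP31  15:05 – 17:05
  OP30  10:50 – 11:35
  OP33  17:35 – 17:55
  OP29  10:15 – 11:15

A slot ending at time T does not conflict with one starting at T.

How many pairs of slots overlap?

Sorted by start: OP28, OP29, OP30, OP31, OP32, OP33.
OP29 starts after OP28 ends, so OP28 has no further overlaps.
OP30 starts before OP29 ends → OP29 and OP30 overlap.
OP31 starts after OP29 ends, so OP29 has no further overlaps.
OP31 starts after OP30 ends, so OP30 has no further overlaps.
OP32 starts before OP31 ends → OP31 and OP32 overlap.
OP33 starts after OP31 ends.
OP33 starts exactly when OP32 ends (back-to-back, no overlap).
Overlapping pairs: OP29 & OP30, OP31 & OP32 — 2 in total.

2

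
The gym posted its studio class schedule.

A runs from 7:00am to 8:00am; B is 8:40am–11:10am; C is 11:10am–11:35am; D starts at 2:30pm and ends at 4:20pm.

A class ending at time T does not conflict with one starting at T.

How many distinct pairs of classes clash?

Sorted by start: A, B, C, D.
B starts after A ends; A is clear from here.
C starts exactly when B ends (back-to-back, no overlap); B is clear from here.
D starts after C ends.
No pair overlaps.

0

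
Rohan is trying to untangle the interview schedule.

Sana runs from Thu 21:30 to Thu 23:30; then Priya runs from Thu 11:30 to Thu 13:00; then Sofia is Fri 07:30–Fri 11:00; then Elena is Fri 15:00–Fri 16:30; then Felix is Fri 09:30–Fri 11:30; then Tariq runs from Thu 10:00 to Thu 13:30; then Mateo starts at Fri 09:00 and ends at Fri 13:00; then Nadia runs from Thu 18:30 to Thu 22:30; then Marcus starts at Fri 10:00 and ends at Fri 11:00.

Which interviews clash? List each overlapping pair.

Sorted by start: Tariq, Priya, Nadia, Sana, Sofia, Mateo, Felix, Marcus, Elena.
Priya starts before Tariq ends → Tariq and Priya overlap.
Nadia starts after Tariq ends — done with Tariq.
Nadia starts after Priya ends — done with Priya.
Sana starts before Nadia ends → Nadia and Sana overlap.
Sofia starts after Nadia ends — done with Nadia.
Sofia starts after Sana ends — done with Sana.
Mateo starts before Sofia ends → Sofia and Mateo overlap.
Felix starts before Sofia ends → Sofia and Felix overlap.
Marcus starts before Sofia ends → Sofia and Marcus overlap.
Elena starts after Sofia ends.
Felix starts before Mateo ends → Mateo and Felix overlap.
Marcus starts before Mateo ends → Mateo and Marcus overlap.
Elena starts after Mateo ends.
Marcus starts before Felix ends → Felix and Marcus overlap.
Elena starts after Felix ends.
Elena starts after Marcus ends.

Felix & Marcus, Felix & Mateo, Felix & Sofia, Marcus & Mateo, Marcus & Sofia, Mateo & Sofia, Nadia & Sana, Priya & Tariq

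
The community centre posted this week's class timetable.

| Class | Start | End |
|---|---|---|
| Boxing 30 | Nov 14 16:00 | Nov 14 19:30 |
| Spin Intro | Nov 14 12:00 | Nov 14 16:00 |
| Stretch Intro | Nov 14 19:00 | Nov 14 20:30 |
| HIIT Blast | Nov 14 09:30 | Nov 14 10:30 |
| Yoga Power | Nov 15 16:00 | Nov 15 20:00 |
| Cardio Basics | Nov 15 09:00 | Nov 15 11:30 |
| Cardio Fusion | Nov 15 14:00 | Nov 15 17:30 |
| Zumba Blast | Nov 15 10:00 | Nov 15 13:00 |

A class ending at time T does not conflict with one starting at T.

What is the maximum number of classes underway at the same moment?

Sort all start/end points and keep a running count:
Nov 14 09:30 start HIIT Blast → 1
Nov 14 10:30 end HIIT Blast → 0
Nov 14 12:00 start Spin Intro → 1
Nov 14 16:00 end Spin Intro → 0
Nov 14 16:00 start Boxing 30 → 1
Nov 14 19:00 start Stretch Intro → 2
Nov 14 19:30 end Boxing 30 → 1
Nov 14 20:30 end Stretch Intro → 0
Nov 15 09:00 start Cardio Basics → 1
Nov 15 10:00 start Zumba Blast → 2
Nov 15 11:30 end Cardio Basics → 1
Nov 15 13:00 end Zumba Blast → 0
Nov 15 14:00 start Cardio Fusion → 1
Nov 15 16:00 start Yoga Power → 2
Nov 15 17:30 end Cardio Fusion → 1
Nov 15 20:00 end Yoga Power → 0
Peak is 2, at Nov 14 19:00 (Boxing 30, Stretch Intro).

2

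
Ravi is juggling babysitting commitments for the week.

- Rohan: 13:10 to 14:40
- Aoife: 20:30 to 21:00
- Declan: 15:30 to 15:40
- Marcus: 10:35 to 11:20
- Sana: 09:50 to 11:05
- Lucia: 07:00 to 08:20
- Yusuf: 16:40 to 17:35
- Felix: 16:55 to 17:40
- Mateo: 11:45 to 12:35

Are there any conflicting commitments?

Yes

Sorted by start: Lucia, Sana, Marcus, Mateo, Rohan, Declan, Yusuf, Felix, Aoife.
Sana starts after Lucia ends, so nothing later overlaps Lucia either.
Marcus starts before Sana ends → Sana and Marcus overlap.
That's a conflict, so the schedule is not conflict-free.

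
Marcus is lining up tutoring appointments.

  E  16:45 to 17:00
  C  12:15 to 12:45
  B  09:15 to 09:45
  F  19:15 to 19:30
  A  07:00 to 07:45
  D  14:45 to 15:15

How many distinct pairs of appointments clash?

0

Check each pair: they overlap iff neither finishes before the other starts.
Sorted by start: A, B, C, D, E, F.
B starts after A ends, so nothing later overlaps A either.
C starts after B ends, so nothing later overlaps B either.
D starts after C ends, so nothing later overlaps C either.
E starts after D ends, so nothing later overlaps D either.
F starts after E ends.
No pair overlaps.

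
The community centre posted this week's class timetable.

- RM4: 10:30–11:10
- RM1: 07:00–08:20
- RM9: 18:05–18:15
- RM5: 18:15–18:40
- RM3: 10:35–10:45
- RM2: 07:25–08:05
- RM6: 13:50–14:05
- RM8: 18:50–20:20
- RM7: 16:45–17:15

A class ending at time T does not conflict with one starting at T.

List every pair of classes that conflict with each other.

RM1 & RM2, RM3 & RM4

Check each pair: they overlap iff neither finishes before the other starts.
Sorted by start: RM1, RM2, RM4, RM3, RM6, RM7, RM9, RM5, RM8.
RM2 starts before RM1 ends → RM1 and RM2 overlap.
RM4 starts after RM1 ends, so nothing later overlaps RM1 either.
RM4 starts after RM2 ends, so nothing later overlaps RM2 either.
RM3 starts before RM4 ends → RM4 and RM3 overlap.
RM6 starts after RM4 ends, so nothing later overlaps RM4 either.
RM6 starts after RM3 ends, so nothing later overlaps RM3 either.
RM7 starts after RM6 ends, so nothing later overlaps RM6 either.
RM9 starts after RM7 ends, so nothing later overlaps RM7 either.
RM5 starts exactly when RM9 ends (back-to-back, no overlap), so nothing later overlaps RM9 either.
RM8 starts after RM5 ends.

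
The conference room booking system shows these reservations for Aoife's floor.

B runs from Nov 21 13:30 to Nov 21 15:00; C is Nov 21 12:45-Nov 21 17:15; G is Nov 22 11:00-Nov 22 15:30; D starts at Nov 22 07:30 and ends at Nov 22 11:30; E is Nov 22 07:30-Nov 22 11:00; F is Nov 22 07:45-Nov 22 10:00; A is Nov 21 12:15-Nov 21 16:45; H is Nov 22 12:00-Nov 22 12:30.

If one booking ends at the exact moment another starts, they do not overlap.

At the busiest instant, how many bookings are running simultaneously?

3

Walk through starts and ends in time order (an end at T is processed before a start at T):
Nov 21 12:15 start A → 1
Nov 21 12:45 start C → 2
Nov 21 13:30 start B → 3
Nov 21 15:00 end B → 2
Nov 21 16:45 end A → 1
Nov 21 17:15 end C → 0
Nov 22 07:30 start D → 1
Nov 22 07:30 start E → 2
Nov 22 07:45 start F → 3
Nov 22 10:00 end F → 2
Nov 22 11:00 end E → 1
Nov 22 11:00 start G → 2
Nov 22 11:30 end D → 1
Nov 22 12:00 start H → 2
Nov 22 12:30 end H → 1
Nov 22 15:30 end G → 0
Peak is 3, at Nov 21 13:30 (A, B, C).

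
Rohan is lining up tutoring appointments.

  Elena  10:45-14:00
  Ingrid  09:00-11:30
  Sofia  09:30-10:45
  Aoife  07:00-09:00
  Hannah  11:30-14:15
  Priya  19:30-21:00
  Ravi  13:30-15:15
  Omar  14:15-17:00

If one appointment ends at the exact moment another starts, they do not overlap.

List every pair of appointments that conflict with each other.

Check each pair: they overlap iff neither finishes before the other starts.
Sorted by start: Aoife, Ingrid, Sofia, Elena, Hannah, Ravi, Omar, Priya.
Ingrid starts exactly when Aoife ends (back-to-back, no overlap), so nothing later overlaps Aoife either.
Sofia starts before Ingrid ends → Ingrid and Sofia overlap.
Elena starts before Ingrid ends → Ingrid and Elena overlap.
Hannah starts exactly when Ingrid ends (back-to-back, no overlap), so nothing later overlaps Ingrid either.
Elena starts exactly when Sofia ends (back-to-back, no overlap), so nothing later overlaps Sofia either.
Hannah starts before Elena ends → Elena and Hannah overlap.
Ravi starts before Elena ends → Elena and Ravi overlap.
Omar starts after Elena ends, so nothing later overlaps Elena either.
Ravi starts before Hannah ends → Hannah and Ravi overlap.
Omar starts exactly when Hannah ends (back-to-back, no overlap), so nothing later overlaps Hannah either.
Omar starts before Ravi ends → Ravi and Omar overlap.
Priya starts after Ravi ends.
Priya starts after Omar ends.

Elena & Hannah, Elena & Ingrid, Elena & Ravi, Hannah & Ravi, Ingrid & Sofia, Omar & Ravi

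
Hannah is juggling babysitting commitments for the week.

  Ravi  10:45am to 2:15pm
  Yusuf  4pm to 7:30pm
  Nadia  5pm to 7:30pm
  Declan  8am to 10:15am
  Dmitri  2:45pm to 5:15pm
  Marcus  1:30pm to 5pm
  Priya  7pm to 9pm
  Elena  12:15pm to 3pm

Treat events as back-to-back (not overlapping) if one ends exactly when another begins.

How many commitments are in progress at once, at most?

Sort all start/end points and keep a running count:
8am start Declan → 1
10:15am end Declan → 0
10:45am start Ravi → 1
12:15pm start Elena → 2
1:30pm start Marcus → 3
2:15pm end Ravi → 2
2:45pm start Dmitri → 3
3pm end Elena → 2
4pm start Yusuf → 3
5pm end Marcus → 2
5pm start Nadia → 3
5:15pm end Dmitri → 2
7pm start Priya → 3
7:30pm end Nadia → 2
7:30pm end Yusuf → 1
9pm end Priya → 0
Peak is 3, at 1:30pm (Elena, Marcus, Ravi).

3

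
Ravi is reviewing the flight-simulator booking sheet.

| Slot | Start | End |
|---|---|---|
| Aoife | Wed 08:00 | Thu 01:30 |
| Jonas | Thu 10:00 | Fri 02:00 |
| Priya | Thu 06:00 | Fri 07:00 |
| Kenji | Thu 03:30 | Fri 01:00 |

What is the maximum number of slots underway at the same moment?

Sort all start/end points and keep a running count:
Wed 08:00 start Aoife → 1
Thu 01:30 end Aoife → 0
Thu 03:30 start Kenji → 1
Thu 06:00 start Priya → 2
Thu 10:00 start Jonas → 3
Fri 01:00 end Kenji → 2
Fri 02:00 end Jonas → 1
Fri 07:00 end Priya → 0
Peak is 3, at Thu 10:00 (Jonas, Kenji, Priya).

3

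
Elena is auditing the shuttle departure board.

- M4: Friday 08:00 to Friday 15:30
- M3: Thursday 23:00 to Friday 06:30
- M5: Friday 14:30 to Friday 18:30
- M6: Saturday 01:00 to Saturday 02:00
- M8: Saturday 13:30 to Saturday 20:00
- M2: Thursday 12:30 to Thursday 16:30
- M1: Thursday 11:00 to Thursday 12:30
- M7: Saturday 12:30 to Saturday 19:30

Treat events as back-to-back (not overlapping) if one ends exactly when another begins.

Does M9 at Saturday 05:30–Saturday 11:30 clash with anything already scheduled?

M1: ends Thursday 12:30 at or before M9 starts Saturday 05:30 → clear.
M2: ends Thursday 16:30 at or before M9 starts Saturday 05:30 → clear.
M3: ends Friday 06:30 at or before M9 starts Saturday 05:30 → clear.
M4: ends Friday 15:30 at or before M9 starts Saturday 05:30 → clear.
M5: ends Friday 18:30 at or before M9 starts Saturday 05:30 → clear.
M6: ends Saturday 02:00 at or before M9 starts Saturday 05:30 → clear.
M7: starts Saturday 12:30 at or after M9 ends Saturday 11:30 → clear.
M8: starts Saturday 13:30 at or after M9 ends Saturday 11:30 → clear.

No — it doesn't clash with anything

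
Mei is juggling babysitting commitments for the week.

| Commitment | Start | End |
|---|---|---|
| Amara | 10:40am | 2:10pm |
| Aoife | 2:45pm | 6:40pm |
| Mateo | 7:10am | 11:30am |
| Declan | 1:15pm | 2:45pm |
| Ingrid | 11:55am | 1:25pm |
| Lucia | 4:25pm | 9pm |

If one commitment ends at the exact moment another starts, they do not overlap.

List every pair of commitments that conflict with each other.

Sorted by start: Mateo, Amara, Ingrid, Declan, Aoife, Lucia.
Amara starts before Mateo ends → Mateo and Amara overlap.
Ingrid starts after Mateo ends — done with Mateo.
Ingrid starts before Amara ends → Amara and Ingrid overlap.
Declan starts before Amara ends → Amara and Declan overlap.
Aoife starts after Amara ends — done with Amara.
Declan starts before Ingrid ends → Ingrid and Declan overlap.
Aoife starts after Ingrid ends — done with Ingrid.
Aoife starts exactly when Declan ends (back-to-back, no overlap) — done with Declan.
Lucia starts before Aoife ends → Aoife and Lucia overlap.

Amara & Declan, Amara & Ingrid, Amara & Mateo, Aoife & Lucia, Declan & Ingrid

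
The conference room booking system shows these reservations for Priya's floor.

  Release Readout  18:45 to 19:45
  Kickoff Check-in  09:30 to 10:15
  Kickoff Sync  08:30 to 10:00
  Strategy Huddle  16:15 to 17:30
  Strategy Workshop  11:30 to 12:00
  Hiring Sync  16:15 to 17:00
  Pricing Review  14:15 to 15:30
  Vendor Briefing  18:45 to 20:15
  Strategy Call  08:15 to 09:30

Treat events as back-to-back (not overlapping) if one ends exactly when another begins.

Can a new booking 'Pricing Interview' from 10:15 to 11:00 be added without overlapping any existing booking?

Yes — the slot is free

Strategy Call: ends 09:30 at or before Pricing Interview starts 10:15 → clear.
Kickoff Sync: ends 10:00 at or before Pricing Interview starts 10:15 → clear.
Kickoff Check-in: ends 10:15 at or before Pricing Interview starts 10:15 → clear.
Strategy Workshop: starts 11:30 at or after Pricing Interview ends 11:00 → clear.
Pricing Review: starts 14:15 at or after Pricing Interview ends 11:00 → clear.
Strategy Huddle: starts 16:15 at or after Pricing Interview ends 11:00 → clear.
Hiring Sync: starts 16:15 at or after Pricing Interview ends 11:00 → clear.
Release Readout: starts 18:45 at or after Pricing Interview ends 11:00 → clear.
Vendor Briefing: starts 18:45 at or after Pricing Interview ends 11:00 → clear.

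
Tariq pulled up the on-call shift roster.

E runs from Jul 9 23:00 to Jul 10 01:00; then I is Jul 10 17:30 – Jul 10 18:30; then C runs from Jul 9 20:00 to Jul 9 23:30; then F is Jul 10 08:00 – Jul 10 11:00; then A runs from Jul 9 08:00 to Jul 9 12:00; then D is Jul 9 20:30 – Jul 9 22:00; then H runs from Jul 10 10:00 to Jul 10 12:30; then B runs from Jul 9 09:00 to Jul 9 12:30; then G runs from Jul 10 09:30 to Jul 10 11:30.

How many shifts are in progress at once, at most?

Sweep the timeline, counting +1 at each start and −1 at each end (ends before starts at a tie):
Jul 9 08:00 start A → 1
Jul 9 09:00 start B → 2
Jul 9 12:00 end A → 1
Jul 9 12:30 end B → 0
Jul 9 20:00 start C → 1
Jul 9 20:30 start D → 2
Jul 9 22:00 end D → 1
Jul 9 23:00 start E → 2
Jul 9 23:30 end C → 1
Jul 10 01:00 end E → 0
Jul 10 08:00 start F → 1
Jul 10 09:30 start G → 2
Jul 10 10:00 start H → 3
Jul 10 11:00 end F → 2
Jul 10 11:30 end G → 1
Jul 10 12:30 end H → 0
Jul 10 17:30 start I → 1
Jul 10 18:30 end I → 0
Peak is 3, at Jul 10 10:00 (F, G, H).

3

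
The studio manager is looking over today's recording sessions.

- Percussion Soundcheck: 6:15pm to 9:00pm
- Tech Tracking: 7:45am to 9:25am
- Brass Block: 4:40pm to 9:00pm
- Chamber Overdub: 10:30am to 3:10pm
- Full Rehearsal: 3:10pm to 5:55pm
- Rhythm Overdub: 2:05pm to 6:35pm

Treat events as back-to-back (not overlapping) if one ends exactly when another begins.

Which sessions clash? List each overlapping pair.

Check each pair: they overlap iff neither finishes before the other starts.
Sorted by start: Tech Tracking, Chamber Overdub, Rhythm Overdub, Full Rehearsal, Brass Block, Percussion Soundcheck.
Chamber Overdub starts after Tech Tracking ends — done with Tech Tracking.
Rhythm Overdub starts before Chamber Overdub ends → Chamber Overdub and Rhythm Overdub overlap.
Full Rehearsal starts exactly when Chamber Overdub ends (back-to-back, no overlap) — done with Chamber Overdub.
Full Rehearsal starts before Rhythm Overdub ends → Rhythm Overdub and Full Rehearsal overlap.
Brass Block starts before Rhythm Overdub ends → Rhythm Overdub and Brass Block overlap.
Percussion Soundcheck starts before Rhythm Overdub ends → Rhythm Overdub and Percussion Soundcheck overlap.
Brass Block starts before Full Rehearsal ends → Full Rehearsal and Brass Block overlap.
Percussion Soundcheck starts after Full Rehearsal ends.
Percussion Soundcheck starts before Brass Block ends → Brass Block and Percussion Soundcheck overlap.

Brass Block & Full Rehearsal, Brass Block & Percussion Soundcheck, Brass Block & Rhythm Overdub, Chamber Overdub & Rhythm Overdub, Full Rehearsal & Rhythm Overdub, Percussion Soundcheck & Rhythm Overdub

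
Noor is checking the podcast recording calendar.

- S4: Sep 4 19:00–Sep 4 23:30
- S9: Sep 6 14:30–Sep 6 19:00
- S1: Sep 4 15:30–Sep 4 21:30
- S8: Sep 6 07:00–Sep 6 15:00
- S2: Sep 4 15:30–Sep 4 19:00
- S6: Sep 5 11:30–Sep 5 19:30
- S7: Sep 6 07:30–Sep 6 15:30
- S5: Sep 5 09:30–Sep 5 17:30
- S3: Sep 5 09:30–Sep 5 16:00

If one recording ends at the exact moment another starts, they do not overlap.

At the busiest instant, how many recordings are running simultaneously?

Sweep the timeline, counting +1 at each start and −1 at each end (ends before starts at a tie):
Sep 4 15:30 start S1 → 1
Sep 4 15:30 start S2 → 2
Sep 4 19:00 end S2 → 1
Sep 4 19:00 start S4 → 2
Sep 4 21:30 end S1 → 1
Sep 4 23:30 end S4 → 0
Sep 5 09:30 start S3 → 1
Sep 5 09:30 start S5 → 2
Sep 5 11:30 start S6 → 3
Sep 5 16:00 end S3 → 2
Sep 5 17:30 end S5 → 1
Sep 5 19:30 end S6 → 0
Sep 6 07:00 start S8 → 1
Sep 6 07:30 start S7 → 2
Sep 6 14:30 start S9 → 3
Sep 6 15:00 end S8 → 2
Sep 6 15:30 end S7 → 1
Sep 6 19:00 end S9 → 0
Peak is 3, at Sep 5 11:30 (S3, S5, S6).

3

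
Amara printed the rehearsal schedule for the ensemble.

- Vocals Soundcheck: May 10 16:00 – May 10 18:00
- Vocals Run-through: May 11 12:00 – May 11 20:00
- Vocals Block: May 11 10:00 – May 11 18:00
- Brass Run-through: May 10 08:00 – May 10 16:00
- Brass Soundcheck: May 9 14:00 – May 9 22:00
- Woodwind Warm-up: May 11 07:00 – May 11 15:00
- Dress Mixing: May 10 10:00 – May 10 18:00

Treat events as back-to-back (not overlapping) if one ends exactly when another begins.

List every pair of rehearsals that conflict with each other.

Sorted by start: Brass Soundcheck, Brass Run-through, Dress Mixing, Vocals Soundcheck, Woodwind Warm-up, Vocals Block, Vocals Run-through.
Brass Run-through starts after Brass Soundcheck ends; Brass Soundcheck is clear from here.
Dress Mixing starts before Brass Run-through ends → Brass Run-through and Dress Mixing overlap.
Vocals Soundcheck starts exactly when Brass Run-through ends (back-to-back, no overlap); Brass Run-through is clear from here.
Vocals Soundcheck starts before Dress Mixing ends → Dress Mixing and Vocals Soundcheck overlap.
Woodwind Warm-up starts after Dress Mixing ends; Dress Mixing is clear from here.
Woodwind Warm-up starts after Vocals Soundcheck ends; Vocals Soundcheck is clear from here.
Vocals Block starts before Woodwind Warm-up ends → Woodwind Warm-up and Vocals Block overlap.
Vocals Run-through starts before Woodwind Warm-up ends → Woodwind Warm-up and Vocals Run-through overlap.
Vocals Run-through starts before Vocals Block ends → Vocals Block and Vocals Run-through overlap.

Brass Run-through & Dress Mixing, Dress Mixing & Vocals Soundcheck, Vocals Block & Vocals Run-through, Vocals Block & Woodwind Warm-up, Vocals Run-through & Woodwind Warm-up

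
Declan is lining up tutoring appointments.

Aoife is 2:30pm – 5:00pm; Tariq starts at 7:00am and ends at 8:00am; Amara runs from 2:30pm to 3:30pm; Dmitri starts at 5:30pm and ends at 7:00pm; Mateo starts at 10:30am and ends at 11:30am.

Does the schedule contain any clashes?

Yes

Sorted by start: Tariq, Mateo, Amara, Aoife, Dmitri.
Mateo starts after Tariq ends — done with Tariq.
Amara starts after Mateo ends — done with Mateo.
Aoife starts before Amara ends → Amara and Aoife overlap.
That's a conflict, so the schedule is not conflict-free.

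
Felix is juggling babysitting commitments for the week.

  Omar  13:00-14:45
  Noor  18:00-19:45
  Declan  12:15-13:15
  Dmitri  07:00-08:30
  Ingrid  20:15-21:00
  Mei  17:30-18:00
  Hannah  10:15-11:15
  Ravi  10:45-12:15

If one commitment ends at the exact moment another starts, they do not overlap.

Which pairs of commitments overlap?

Sorted by start: Dmitri, Hannah, Ravi, Declan, Omar, Mei, Noor, Ingrid.
Hannah starts after Dmitri ends, so nothing later overlaps Dmitri either.
Ravi starts before Hannah ends → Hannah and Ravi overlap.
Declan starts after Hannah ends, so nothing later overlaps Hannah either.
Declan starts exactly when Ravi ends (back-to-back, no overlap), so nothing later overlaps Ravi either.
Omar starts before Declan ends → Declan and Omar overlap.
Mei starts after Declan ends, so nothing later overlaps Declan either.
Mei starts after Omar ends, so nothing later overlaps Omar either.
Noor starts exactly when Mei ends (back-to-back, no overlap), so nothing later overlaps Mei either.
Ingrid starts after Noor ends.

Declan & Omar, Hannah & Ravi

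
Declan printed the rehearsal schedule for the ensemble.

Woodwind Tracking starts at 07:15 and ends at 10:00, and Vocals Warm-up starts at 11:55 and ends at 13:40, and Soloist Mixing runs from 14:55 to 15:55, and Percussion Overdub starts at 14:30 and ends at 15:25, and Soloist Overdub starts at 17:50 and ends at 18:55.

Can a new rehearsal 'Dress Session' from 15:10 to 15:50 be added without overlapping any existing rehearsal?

Woodwind Tracking: ends 10:00 at or before Dress Session starts 15:10 → clear.
Vocals Warm-up: ends 13:40 at or before Dress Session starts 15:10 → clear.
Percussion Overdub: starts 14:30 before Dress Session ends 15:50, and ends 15:25 after Dress Session starts 15:10 → overlap.
Soloist Mixing: starts 14:55 before Dress Session ends 15:50, and ends 15:55 after Dress Session starts 15:10 → overlap.
Soloist Overdub: starts 17:50 at or after Dress Session ends 15:50 → clear.
Dress Session overlaps Soloist Mixing, Percussion Overdub.

No — it overlaps Percussion Overdub, Soloist Mixing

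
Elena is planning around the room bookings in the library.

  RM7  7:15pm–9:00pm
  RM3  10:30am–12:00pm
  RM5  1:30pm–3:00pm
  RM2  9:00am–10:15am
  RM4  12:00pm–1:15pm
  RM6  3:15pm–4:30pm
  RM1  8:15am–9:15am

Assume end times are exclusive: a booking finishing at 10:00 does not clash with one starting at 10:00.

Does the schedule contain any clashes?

Sorted by start: RM1, RM2, RM3, RM4, RM5, RM6, RM7.
RM2 starts before RM1 ends → RM1 and RM2 overlap.
That's a conflict, so the schedule is not conflict-free.

Yes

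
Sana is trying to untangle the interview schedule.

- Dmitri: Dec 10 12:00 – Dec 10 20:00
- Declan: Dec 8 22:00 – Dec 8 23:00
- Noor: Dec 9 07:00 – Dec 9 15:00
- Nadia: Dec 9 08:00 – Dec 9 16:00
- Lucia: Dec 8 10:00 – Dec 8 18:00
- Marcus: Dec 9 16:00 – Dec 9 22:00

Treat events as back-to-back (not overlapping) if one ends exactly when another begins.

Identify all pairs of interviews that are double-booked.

Nadia & Noor

Two intervals overlap when each starts before the other ends.
Sorted by start: Lucia, Declan, Noor, Nadia, Marcus, Dmitri.
Declan starts after Lucia ends — done with Lucia.
Noor starts after Declan ends — done with Declan.
Nadia starts before Noor ends → Noor and Nadia overlap.
Marcus starts after Noor ends — done with Noor.
Marcus starts exactly when Nadia ends (back-to-back, no overlap) — done with Nadia.
Dmitri starts after Marcus ends.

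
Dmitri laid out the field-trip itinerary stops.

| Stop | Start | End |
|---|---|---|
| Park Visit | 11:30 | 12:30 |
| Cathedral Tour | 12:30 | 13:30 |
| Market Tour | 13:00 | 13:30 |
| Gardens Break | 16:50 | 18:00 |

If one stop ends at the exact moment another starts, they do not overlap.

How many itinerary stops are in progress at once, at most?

2

Sweep the timeline, counting +1 at each start and −1 at each end (ends before starts at a tie):
11:30 start Park Visit → 1
12:30 end Park Visit → 0
12:30 start Cathedral Tour → 1
13:00 start Market Tour → 2
13:30 end Cathedral Tour → 1
13:30 end Market Tour → 0
16:50 start Gardens Break → 1
18:00 end Gardens Break → 0
Peak is 2, at 13:00 (Cathedral Tour, Market Tour).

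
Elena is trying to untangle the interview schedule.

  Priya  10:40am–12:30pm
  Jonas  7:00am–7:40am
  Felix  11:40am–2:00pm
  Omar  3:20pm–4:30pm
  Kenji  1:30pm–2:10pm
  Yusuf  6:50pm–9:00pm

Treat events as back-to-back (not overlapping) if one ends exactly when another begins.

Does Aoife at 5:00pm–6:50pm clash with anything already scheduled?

No — it doesn't clash with anything

Jonas: ends 7:40am at or before Aoife starts 5:00pm → clear.
Priya: ends 12:30pm at or before Aoife starts 5:00pm → clear.
Felix: ends 2:00pm at or before Aoife starts 5:00pm → clear.
Kenji: ends 2:10pm at or before Aoife starts 5:00pm → clear.
Omar: ends 4:30pm at or before Aoife starts 5:00pm → clear.
Yusuf: starts 6:50pm at or after Aoife ends 6:50pm → clear.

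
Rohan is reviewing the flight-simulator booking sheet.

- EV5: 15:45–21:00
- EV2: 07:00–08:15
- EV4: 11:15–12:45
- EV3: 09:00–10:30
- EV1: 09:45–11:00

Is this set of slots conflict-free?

No

Sorted by start: EV2, EV3, EV1, EV4, EV5.
EV3 starts after EV2 ends; EV2 is clear from here.
EV1 starts before EV3 ends → EV3 and EV1 overlap.
That's a conflict, so the schedule is not conflict-free.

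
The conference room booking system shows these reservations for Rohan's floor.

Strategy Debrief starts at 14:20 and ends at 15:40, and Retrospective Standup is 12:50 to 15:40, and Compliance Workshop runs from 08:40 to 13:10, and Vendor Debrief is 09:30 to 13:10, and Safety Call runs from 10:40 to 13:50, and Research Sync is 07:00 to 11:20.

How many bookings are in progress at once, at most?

Sweep the timeline, counting +1 at each start and −1 at each end (ends before starts at a tie):
07:00 start Research Sync → 1
08:40 start Compliance Workshop → 2
09:30 start Vendor Debrief → 3
10:40 start Safety Call → 4
11:20 end Research Sync → 3
12:50 start Retrospective Standup → 4
13:10 end Compliance Workshop → 3
13:10 end Vendor Debrief → 2
13:50 end Safety Call → 1
14:20 start Strategy Debrief → 2
15:40 end Retrospective Standup → 1
15:40 end Strategy Debrief → 0
Peak is 4, at 10:40 (Compliance Workshop, Research Sync, Safety Call, Vendor Debrief).

4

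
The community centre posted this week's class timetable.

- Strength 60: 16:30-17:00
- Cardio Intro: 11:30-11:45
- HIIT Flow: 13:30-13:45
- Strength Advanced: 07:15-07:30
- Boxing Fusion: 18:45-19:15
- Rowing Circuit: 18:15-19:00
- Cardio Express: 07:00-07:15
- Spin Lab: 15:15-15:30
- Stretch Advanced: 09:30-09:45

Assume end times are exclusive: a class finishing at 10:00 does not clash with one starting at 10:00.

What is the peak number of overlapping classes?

Walk through starts and ends in time order (an end at T is processed before a start at T):
07:00 start Cardio Express → 1
07:15 end Cardio Express → 0
07:15 start Strength Advanced → 1
07:30 end Strength Advanced → 0
09:30 start Stretch Advanced → 1
09:45 end Stretch Advanced → 0
11:30 start Cardio Intro → 1
11:45 end Cardio Intro → 0
13:30 start HIIT Flow → 1
13:45 end HIIT Flow → 0
15:15 start Spin Lab → 1
15:30 end Spin Lab → 0
16:30 start Strength 60 → 1
17:00 end Strength 60 → 0
18:15 start Rowing Circuit → 1
18:45 start Boxing Fusion → 2
19:00 end Rowing Circuit → 1
19:15 end Boxing Fusion → 0
Peak is 2, at 18:45 (Boxing Fusion, Rowing Circuit).

2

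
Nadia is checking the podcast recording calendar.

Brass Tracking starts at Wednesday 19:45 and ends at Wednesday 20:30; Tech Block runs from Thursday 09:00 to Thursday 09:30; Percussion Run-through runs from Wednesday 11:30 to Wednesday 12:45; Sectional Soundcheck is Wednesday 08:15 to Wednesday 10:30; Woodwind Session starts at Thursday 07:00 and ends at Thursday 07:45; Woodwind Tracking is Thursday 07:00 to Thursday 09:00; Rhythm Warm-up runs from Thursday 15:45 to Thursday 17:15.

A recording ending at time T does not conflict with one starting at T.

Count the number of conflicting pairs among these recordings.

Sorted by start: Sectional Soundcheck, Percussion Run-through, Brass Tracking, Woodwind Tracking, Woodwind Session, Tech Block, Rhythm Warm-up.
Percussion Run-through starts after Sectional Soundcheck ends, so Sectional Soundcheck has no further overlaps.
Brass Tracking starts after Percussion Run-through ends, so Percussion Run-through has no further overlaps.
Woodwind Tracking starts after Brass Tracking ends, so Brass Tracking has no further overlaps.
Woodwind Session starts before Woodwind Tracking ends → Woodwind Tracking and Woodwind Session overlap.
Tech Block starts exactly when Woodwind Tracking ends (back-to-back, no overlap), so Woodwind Tracking has no further overlaps.
Tech Block starts after Woodwind Session ends, so Woodwind Session has no further overlaps.
Rhythm Warm-up starts after Tech Block ends.
Overlapping pairs: Woodwind Session & Woodwind Tracking — 1 in total.

1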